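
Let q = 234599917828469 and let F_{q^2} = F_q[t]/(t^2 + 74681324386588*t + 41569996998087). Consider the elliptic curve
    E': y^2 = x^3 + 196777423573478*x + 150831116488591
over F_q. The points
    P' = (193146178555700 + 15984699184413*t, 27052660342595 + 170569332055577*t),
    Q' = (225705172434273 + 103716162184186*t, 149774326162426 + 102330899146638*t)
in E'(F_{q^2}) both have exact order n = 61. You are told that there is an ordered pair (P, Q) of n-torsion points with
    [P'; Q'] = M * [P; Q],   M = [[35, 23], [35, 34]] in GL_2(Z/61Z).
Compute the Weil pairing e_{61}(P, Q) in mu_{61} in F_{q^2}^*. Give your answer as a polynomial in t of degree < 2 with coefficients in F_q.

122953626682817 + 62799376769259*t

The 61-Weil pairing on E[61] over F_{234599917828469} is alternating-bilinear: e_{61}(P',Q') = e_{61}(P,Q)^det(M).
So e_{61}(P,Q) = e_{61}(P',Q')^{45}, since 19*45 = 1 mod 61.
Miller loop for e_{61} over F_{234599917828469^2}: bits of 61 = 111101; 5 double steps + 4 add steps, l/v at each.
Miller gives e_{61}(P',Q') = 143960383759811 + 218409092585991*t in F_{234599917828469^2}.
e_{61}(P,Q) = (143960383759811 + 218409092585991*t)^{45} = 122953626682817 + 62799376769259*t.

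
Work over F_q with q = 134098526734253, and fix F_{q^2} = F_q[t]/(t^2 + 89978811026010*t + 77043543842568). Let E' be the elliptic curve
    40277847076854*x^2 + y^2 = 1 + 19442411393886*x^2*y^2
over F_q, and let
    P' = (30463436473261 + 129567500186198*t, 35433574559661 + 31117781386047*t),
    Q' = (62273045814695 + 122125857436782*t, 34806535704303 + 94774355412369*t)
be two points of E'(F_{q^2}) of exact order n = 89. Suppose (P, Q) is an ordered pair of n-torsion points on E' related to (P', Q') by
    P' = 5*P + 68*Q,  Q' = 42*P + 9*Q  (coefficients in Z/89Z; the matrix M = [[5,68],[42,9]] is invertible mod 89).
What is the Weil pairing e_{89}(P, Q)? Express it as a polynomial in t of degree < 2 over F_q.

e_{89}(aP+bQ,cP+dQ) = e_{89}(P,Q)^(ad-bc); with (a,b,c,d)=(5,68,42,9) this gives the det-89 law.
det(M) mod 89 = 37; its inverse in (Z/89)^* is 77 (check: 37*77 mod 89 = 1).
Edwards a_E,d_E -> Montgomery A=18946046571424,B=119894179825957 -> Weierstrass 131064880843857,80020827491237 via alpha=9953376411790,beta=5208858920742.
n = 89 = (1011001)_2 (7 bits, wt 4); accumulate f_{89,P'}(Q'+S)/f_{89,P'}(S) along the 6-step ladder.
Result: e(P',Q') = 94356511414732 + 27296043827029*t.
e_{89}(P,Q) = (94356511414732 + 27296043827029*t)^{77} = 23596632344366 + 15078090437456*t.

23596632344366 + 15078090437456*t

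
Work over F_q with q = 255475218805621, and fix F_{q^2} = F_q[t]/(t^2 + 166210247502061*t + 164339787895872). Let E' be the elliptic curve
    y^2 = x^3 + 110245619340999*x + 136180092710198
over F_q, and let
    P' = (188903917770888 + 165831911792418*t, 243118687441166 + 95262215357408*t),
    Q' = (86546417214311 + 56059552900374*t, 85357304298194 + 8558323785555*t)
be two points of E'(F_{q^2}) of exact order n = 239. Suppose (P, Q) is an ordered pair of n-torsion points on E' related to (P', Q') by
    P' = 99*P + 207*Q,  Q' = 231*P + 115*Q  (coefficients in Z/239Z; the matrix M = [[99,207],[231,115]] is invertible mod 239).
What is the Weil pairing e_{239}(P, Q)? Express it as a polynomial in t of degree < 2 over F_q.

226698045595500 + 233893602236050*t

Under M = [[99,207],[231,115]] in GL_2(Z/239), e_{239}(P',Q') = e_{239}(P,Q)^(99*115-207*231 mod 239).
det(M) mod 239 = 135; its inverse in (Z/239)^* is 108 (check: 135*108 mod 239 = 1).
Build f_{239,P'} and f_{239,Q'} via the 8-bit ladder of 239=11101111_2; evaluate at shifted divisors; quotient in F_{255475218805621^2}.
f_P(D_Q)/f_Q(D_P) = 165295685522078 + 135405952236114*t.
e_{239}(P,Q) = (165295685522078 + 135405952236114*t)^{108} = 226698045595500 + 233893602236050*t.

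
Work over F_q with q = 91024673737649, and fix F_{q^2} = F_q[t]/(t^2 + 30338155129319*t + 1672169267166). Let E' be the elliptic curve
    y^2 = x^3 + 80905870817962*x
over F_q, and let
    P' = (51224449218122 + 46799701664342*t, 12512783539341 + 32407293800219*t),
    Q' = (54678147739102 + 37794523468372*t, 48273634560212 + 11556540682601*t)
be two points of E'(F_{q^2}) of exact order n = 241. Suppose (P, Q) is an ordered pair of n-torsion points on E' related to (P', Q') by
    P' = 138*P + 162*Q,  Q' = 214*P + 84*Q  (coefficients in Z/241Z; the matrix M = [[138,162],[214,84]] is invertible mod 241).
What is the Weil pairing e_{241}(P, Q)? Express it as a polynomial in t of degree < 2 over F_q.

Since e_{241}(P,P)=e_{241}(Q,Q)=1 and e_{241}(Q,P)=e_{241}(P,Q)^{-1}, expanding e_{241}(138*P + 162*Q,214*P + 84*Q) leaves e(P,Q)^det(M).
So e_{241}(P,Q) = e_{241}(P',Q')^{237}, since 60*237 = 1 mod 241.
Run Miller on y^2=x^3+80905870817962*x over F_{91024673737649}: ladder 11110001 (8 bits); e = f_P(D_Q)/f_Q(D_P).
The quotient is 52080143820695 + 36339217648878*t.
Hence e(P,Q) = 80300016171883 + 57984987682456*t in F_{91024673737649^2}^*.

80300016171883 + 57984987682456*t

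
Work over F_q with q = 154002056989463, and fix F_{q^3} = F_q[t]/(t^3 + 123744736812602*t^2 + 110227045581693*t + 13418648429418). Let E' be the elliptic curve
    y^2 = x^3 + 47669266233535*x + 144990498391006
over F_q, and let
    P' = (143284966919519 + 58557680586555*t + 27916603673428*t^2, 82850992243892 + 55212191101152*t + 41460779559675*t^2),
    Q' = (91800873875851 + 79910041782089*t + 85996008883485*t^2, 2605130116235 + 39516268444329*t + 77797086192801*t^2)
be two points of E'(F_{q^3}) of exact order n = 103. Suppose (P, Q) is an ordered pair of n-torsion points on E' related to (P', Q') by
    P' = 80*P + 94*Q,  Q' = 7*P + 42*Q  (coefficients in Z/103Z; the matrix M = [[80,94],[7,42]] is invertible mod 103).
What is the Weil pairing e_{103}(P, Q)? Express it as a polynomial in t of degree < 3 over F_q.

e_{103} is bilinear + alternating on E[103], so e_{103}(80*P + 94*Q, 7*P + 42*Q) = e_{103}(P,Q)^(80*42-94*7).
det(M) mod 103 = 24; its inverse in (Z/103)^* is 73 (check: 24*73 mod 103 = 1).
Double-and-add over 1100111: 7-1 doublings, 5-1 additions; each step l_{T,T}/v_{2T} or l_{T,P'}/v at Q'+S for random S.
So e_{103}(P',Q') = 33039588907164 + 149558711784029*t + 47885976308604*t^2.
Finally e_{103}(P,Q) = 91507553692675 + 70857779455073*t + 81609593713325*t^2.

91507553692675 + 70857779455073*t + 81609593713325*t^2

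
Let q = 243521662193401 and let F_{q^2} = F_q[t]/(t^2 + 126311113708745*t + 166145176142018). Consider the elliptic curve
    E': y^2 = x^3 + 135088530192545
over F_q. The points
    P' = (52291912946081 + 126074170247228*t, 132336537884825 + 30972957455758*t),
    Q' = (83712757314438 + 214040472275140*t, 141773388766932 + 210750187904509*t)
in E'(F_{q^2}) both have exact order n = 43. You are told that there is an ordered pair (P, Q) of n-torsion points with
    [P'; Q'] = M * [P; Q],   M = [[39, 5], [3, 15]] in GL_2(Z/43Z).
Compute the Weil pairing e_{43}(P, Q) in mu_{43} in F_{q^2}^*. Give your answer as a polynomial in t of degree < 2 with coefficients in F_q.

Alternating bilinearity on E[43] (values in mu_{43} in F_{243521662193401^2}) gives e(P',Q') = e(P,Q)^det(M).
Hence e(P,Q) = e(P',Q')^{4} where 4 = 11^{-1} mod 43.
Build f_{43,P'} and f_{43,Q'} via the 6-bit ladder of 43=101011_2; evaluate at shifted divisors; quotient in F_{243521662193401^2}.
So e_{43}(P',Q') = 158411931599422 + 227717053157080*t.
e_{43}(P,Q) = (158411931599422 + 227717053157080*t)^{4} = 98229592531802 + 147601563653610*t.

98229592531802 + 147601563653610*t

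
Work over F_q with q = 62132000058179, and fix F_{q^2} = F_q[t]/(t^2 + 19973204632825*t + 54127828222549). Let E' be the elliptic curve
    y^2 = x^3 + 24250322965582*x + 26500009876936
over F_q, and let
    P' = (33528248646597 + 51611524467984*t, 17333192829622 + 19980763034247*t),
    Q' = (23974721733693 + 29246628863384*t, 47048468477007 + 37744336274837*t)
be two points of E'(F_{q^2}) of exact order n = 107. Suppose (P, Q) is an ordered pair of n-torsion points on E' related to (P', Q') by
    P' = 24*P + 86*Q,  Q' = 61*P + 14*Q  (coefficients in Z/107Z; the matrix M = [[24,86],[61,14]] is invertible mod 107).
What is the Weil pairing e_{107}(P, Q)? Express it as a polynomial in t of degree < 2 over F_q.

Under M = [[24,86],[61,14]] in GL_2(Z/107), e_{107}(P',Q') = e_{107}(P,Q)^(24*14-86*61 mod 107).
det M = 24*14 - 86*61 = -4910 = 12 (mod 107); 12^{-1} = 9 (mod 107).
7-bit Miller (1101011) on E'/F_{62132000058179} with a'=24250322965582, b'=26500009876936: accumulate tangent/chord ratios at Q'+S and P'+S'.
So e_{107}(P',Q') = 14631484896989 + 21913304972607*t.
Finally e_{107}(P,Q) = 52674139854665 + 54538657935905*t.

52674139854665 + 54538657935905*t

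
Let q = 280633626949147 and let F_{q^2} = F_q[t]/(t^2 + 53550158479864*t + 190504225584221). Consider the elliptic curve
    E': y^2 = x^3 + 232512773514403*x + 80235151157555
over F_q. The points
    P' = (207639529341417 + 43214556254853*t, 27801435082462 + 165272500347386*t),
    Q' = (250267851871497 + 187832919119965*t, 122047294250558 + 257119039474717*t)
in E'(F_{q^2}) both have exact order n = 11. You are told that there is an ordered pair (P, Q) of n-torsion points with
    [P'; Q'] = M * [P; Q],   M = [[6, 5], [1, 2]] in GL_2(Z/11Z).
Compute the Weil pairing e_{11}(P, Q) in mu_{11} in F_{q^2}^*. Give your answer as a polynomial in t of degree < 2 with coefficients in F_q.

162335131863662 + 260449779592883*t

Under M = [[6,5],[1,2]] in GL_2(Z/11), e_{11}(P',Q') = e_{11}(P,Q)^(6*2-5*1 mod 11).
det M = 6*2 - 5*1 = 7 = 7 (mod 11); 7^{-1} = 8 (mod 11).
4-bit Miller (1011) on E'/F_{280633626949147} with a'=232512773514403, b'=80235151157555: accumulate tangent/chord ratios at Q'+S and P'+S'.
So e_{11}(P',Q') = 206054198987512 + 262389907032086*t.
Finally e_{11}(P,Q) = 162335131863662 + 260449779592883*t.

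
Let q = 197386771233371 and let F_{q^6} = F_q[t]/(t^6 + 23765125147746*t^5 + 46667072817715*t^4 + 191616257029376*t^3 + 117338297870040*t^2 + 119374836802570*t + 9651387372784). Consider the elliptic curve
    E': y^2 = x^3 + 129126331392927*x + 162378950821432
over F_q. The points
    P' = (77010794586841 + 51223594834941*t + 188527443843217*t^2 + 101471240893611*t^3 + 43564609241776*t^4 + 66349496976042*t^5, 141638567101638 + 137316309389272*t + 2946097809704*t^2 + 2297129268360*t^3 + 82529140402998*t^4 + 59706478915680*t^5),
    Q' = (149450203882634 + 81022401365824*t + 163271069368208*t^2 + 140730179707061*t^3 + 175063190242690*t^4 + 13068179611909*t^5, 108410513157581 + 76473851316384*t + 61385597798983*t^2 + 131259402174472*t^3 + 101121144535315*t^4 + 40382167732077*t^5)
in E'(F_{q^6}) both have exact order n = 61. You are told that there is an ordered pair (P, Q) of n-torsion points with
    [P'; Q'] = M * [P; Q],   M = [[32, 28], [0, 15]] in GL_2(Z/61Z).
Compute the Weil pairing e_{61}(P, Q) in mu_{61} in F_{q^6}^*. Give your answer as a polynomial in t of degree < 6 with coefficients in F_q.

137411544214594 + 156041699424054*t + 62420222771808*t^2 + 1070806412139*t^3 + 151719389871621*t^4 + 168527097204457*t^5

Since e_{61}(P,P)=e_{61}(Q,Q)=1 and e_{61}(Q,P)=e_{61}(P,Q)^{-1}, expanding e_{61}(32*P + 28*Q,15*Q) leaves e(P,Q)^det(M).
32*15 - 28*0 = 480; reduced mod 61: det = 53, inverse 38.
6-bit Miller (111101) on E'/F_{197386771233371} with a'=129126331392927, b'=162378950821432: accumulate tangent/chord ratios at Q'+S and P'+S'.
So e_{61}(P',Q') = 140550249415055 + 32393314783419*t + 196631933004954*t^2 + 177988061561727*t^3 + 167723784041143*t^4 + 85797679756855*t^5.
Raise to 38: e(P,Q) = 137411544214594 + 156041699424054*t + 62420222771808*t^2 + 1070806412139*t^3 + 151719389871621*t^4 + 168527097204457*t^5 in mu_{61}.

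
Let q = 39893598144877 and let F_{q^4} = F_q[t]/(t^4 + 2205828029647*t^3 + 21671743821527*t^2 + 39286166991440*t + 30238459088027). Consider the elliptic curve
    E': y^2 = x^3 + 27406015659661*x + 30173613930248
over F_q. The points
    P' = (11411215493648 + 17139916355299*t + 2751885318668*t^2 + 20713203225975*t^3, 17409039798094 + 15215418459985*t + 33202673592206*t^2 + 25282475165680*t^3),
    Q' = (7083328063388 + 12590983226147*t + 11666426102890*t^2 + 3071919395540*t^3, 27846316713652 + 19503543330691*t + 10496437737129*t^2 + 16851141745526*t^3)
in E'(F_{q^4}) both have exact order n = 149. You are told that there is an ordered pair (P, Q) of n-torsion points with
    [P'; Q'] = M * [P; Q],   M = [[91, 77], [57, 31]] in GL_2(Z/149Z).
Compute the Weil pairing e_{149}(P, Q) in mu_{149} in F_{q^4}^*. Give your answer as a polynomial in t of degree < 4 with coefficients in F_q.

35068865939910 + 17657708033159*t + 14507863918078*t^2 + 21335825497362*t^3

Under M = [[91,77],[57,31]] in GL_2(Z/149), e_{149}(P',Q') = e_{149}(P,Q)^(91*31-77*57 mod 149).
det M = 91*31 - 77*57 = -1568 = 71 (mod 149); 71^{-1} = 21 (mod 149).
n = 149 = (10010101)_2 (8 bits, wt 4); accumulate f_{149,P'}(Q'+S)/f_{149,P'}(S) along the 7-step ladder.
f_P(D_Q)/f_Q(D_P) = 5636152860747 + 14184849921444*t + 27106857773596*t^2 + 31461000675948*t^3.
Raise to 21: e(P,Q) = 35068865939910 + 17657708033159*t + 14507863918078*t^2 + 21335825497362*t^3 in mu_{149}.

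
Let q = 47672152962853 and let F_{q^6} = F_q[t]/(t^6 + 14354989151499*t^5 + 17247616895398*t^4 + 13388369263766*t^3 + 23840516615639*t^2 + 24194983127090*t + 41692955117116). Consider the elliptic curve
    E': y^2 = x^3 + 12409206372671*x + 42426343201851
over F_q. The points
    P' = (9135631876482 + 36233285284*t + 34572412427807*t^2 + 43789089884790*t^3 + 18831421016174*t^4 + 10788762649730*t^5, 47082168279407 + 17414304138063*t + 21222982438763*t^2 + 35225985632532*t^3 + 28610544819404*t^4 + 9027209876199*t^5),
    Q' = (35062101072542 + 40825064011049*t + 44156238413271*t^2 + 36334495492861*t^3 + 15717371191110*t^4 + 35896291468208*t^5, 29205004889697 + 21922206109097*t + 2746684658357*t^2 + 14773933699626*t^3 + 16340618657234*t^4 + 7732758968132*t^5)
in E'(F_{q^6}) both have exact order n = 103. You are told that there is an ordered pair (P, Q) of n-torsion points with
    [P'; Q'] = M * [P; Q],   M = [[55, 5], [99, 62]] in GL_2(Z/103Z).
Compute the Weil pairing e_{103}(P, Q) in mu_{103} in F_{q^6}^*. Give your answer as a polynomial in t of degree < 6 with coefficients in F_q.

e_{103} is bilinear + alternating on E[103], so e_{103}(55*P + 5*Q, 99*P + 62*Q) = e_{103}(P,Q)^(55*62-5*99).
Hence e(P,Q) = e(P',Q')^{10} where 10 = 31^{-1} mod 103.
n = 103 = (1100111)_2 (7 bits, wt 5); accumulate f_{103,P'}(Q'+S)/f_{103,P'}(S) along the 6-step ladder.
e_{103}(P',Q') = 8741958461384 + 19325764144841*t + 28998045113984*t^2 + 30450396024221*t^3 + 38236598487809*t^4 + 4192105890722*t^5.
Thus e_{103}(P,Q) = 31419729495354 + 15975881483113*t + 38339792220093*t^2 + 5179054085419*t^3 + 42176836665167*t^4 + 19635392832101*t^5.

31419729495354 + 15975881483113*t + 38339792220093*t^2 + 5179054085419*t^3 + 42176836665167*t^4 + 19635392832101*t^5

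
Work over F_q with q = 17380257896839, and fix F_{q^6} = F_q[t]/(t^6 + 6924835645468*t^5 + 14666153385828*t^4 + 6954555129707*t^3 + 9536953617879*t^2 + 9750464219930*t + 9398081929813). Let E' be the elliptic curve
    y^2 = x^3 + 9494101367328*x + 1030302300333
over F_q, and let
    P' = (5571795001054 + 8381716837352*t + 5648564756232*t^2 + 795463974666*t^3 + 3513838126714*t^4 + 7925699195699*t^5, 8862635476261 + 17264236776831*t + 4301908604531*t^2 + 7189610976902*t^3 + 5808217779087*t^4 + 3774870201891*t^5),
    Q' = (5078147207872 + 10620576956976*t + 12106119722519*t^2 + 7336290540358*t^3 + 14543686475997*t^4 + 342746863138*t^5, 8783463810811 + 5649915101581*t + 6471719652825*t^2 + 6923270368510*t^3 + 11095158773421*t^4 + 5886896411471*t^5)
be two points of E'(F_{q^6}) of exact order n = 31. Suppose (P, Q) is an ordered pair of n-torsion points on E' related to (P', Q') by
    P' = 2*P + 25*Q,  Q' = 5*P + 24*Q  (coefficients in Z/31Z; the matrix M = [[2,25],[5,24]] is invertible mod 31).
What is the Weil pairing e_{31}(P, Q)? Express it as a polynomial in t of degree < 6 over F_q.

12101447427419 + 1074079063140*t + 14929806420477*t^2 + 10949558835912*t^3 + 320533713124*t^4 + 13973194694306*t^5

Since e_{31}(P,P)=e_{31}(Q,Q)=1 and e_{31}(Q,P)=e_{31}(P,Q)^{-1}, expanding e_{31}(2*P + 25*Q,5*P + 24*Q) leaves e(P,Q)^det(M).
So e_{31}(P,Q) = e_{31}(P',Q')^{2}, since 16*2 = 1 mod 31.
Build f_{31,P'} and f_{31,Q'} via the 5-bit ladder of 31=11111_2; evaluate at shifted divisors; quotient in F_{17380257896839^6}.
Result: e(P',Q') = 903526143795 + 5515557807344*t + 3413757480474*t^2 + 5007663101295*t^3 + 10131906554661*t^4 + 15005824317754*t^5.
Thus e_{31}(P,Q) = 12101447427419 + 1074079063140*t + 14929806420477*t^2 + 10949558835912*t^3 + 320533713124*t^4 + 13973194694306*t^5.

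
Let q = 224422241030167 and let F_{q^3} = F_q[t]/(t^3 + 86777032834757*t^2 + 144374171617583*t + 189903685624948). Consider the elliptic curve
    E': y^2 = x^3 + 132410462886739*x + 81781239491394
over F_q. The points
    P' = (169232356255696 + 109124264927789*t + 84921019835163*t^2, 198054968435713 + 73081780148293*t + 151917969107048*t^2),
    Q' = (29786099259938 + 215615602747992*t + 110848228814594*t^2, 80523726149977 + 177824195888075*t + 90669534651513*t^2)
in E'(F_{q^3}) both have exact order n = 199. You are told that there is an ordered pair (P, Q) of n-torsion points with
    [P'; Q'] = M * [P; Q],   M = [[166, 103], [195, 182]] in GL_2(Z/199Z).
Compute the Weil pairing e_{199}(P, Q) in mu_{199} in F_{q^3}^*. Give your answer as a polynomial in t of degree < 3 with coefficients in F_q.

Alternating bilinearity on E[199] (values in mu_{199} in F_{224422241030167^3}) gives e(P',Q') = e(P,Q)^det(M).
det M = 166*182 - 103*195 = 10127 = 177 (mod 199); 177^{-1} = 9 (mod 199).
8-bit Miller (11000111) on E'/F_{224422241030167} with a'=132410462886739, b'=81781239491394: accumulate tangent/chord ratios at Q'+S and P'+S'.
Miller gives e_{199}(P',Q') = 127441113857036 + 60083513007438*t + 144743358556649*t^2 in F_{224422241030167^3}.
Thus e_{199}(P,Q) = 163958806657657 + 37934429904063*t + 30835702039244*t^2.

163958806657657 + 37934429904063*t + 30835702039244*t^2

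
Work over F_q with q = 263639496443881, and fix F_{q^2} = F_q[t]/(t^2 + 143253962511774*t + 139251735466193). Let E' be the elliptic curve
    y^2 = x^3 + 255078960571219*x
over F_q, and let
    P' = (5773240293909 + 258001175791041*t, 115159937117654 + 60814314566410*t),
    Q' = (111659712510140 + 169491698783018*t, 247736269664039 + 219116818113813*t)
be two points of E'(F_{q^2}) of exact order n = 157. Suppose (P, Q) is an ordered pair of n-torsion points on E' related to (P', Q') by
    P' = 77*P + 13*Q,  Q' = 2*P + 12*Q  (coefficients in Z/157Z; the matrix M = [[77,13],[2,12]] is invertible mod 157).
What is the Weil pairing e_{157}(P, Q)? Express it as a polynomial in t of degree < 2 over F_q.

The 157-Weil pairing on E[157] over F_{263639496443881} is alternating-bilinear: e_{157}(P',Q') = e_{157}(P,Q)^det(M).
det M = 77*12 - 13*2 = 898 = 113 (mod 157); 113^{-1} = 132 (mod 157).
Double-and-add over 10011101: 8-1 doublings, 5-1 additions; each step l_{T,T}/v_{2T} or l_{T,P'}/v at Q'+S for random S.
Result: e(P',Q') = 45739740933729 + 219601070668625*t.
(45739740933729 + 219601070668625*t)^{132} mod (263639496443881,f) = 220051008294575 + 258265021009473*t.

220051008294575 + 258265021009473*t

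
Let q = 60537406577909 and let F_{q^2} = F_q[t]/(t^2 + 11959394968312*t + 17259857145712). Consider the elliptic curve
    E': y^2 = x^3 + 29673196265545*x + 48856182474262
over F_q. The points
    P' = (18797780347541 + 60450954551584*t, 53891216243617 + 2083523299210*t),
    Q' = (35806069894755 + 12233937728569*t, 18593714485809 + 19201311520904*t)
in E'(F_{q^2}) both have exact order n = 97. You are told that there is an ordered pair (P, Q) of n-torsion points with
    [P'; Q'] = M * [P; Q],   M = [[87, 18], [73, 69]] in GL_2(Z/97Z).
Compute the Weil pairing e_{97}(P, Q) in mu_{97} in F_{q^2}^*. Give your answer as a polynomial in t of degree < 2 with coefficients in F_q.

The 97-Weil pairing on E[97] over F_{60537406577909} is alternating-bilinear: e_{97}(P',Q') = e_{97}(P,Q)^det(M).
Inverting 33 mod 97: 50. Thus e_{97}(P,Q) = e(P',Q')^{50}.
7-bit Miller (1100001) on E'/F_{60537406577909} with a'=29673196265545, b'=48856182474262: accumulate tangent/chord ratios at Q'+S and P'+S'.
So e_{97}(P',Q') = 3110555162637 + 50193402436903*t.
(3110555162637 + 50193402436903*t)^{50} mod (60537406577909,f) = 4973071698850 + 51965533834080*t.

4973071698850 + 51965533834080*t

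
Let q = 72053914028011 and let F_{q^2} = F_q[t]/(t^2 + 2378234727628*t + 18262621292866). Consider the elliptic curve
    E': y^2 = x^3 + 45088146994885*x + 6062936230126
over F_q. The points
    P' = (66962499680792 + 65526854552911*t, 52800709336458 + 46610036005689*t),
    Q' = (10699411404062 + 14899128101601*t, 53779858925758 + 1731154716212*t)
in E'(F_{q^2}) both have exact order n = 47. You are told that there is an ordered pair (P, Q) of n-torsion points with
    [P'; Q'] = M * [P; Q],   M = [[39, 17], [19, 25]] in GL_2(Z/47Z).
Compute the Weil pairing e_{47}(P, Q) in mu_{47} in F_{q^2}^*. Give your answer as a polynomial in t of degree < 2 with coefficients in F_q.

Since e_{47}(P,P)=e_{47}(Q,Q)=1 and e_{47}(Q,P)=e_{47}(P,Q)^{-1}, expanding e_{47}(39*P + 17*Q,19*P + 25*Q) leaves e(P,Q)^det(M).
det(M) mod 47 = 41; its inverse in (Z/47)^* is 39 (check: 41*39 mod 47 = 1).
Build f_{47,P'} and f_{47,Q'} via the 6-bit ladder of 47=101111_2; evaluate at shifted divisors; quotient in F_{72053914028011^2}.
Result: e(P',Q') = 19797354668349 + 65229715395382*t.
Thus e_{47}(P,Q) = 63895993362627 + 11032654708639*t.

63895993362627 + 11032654708639*t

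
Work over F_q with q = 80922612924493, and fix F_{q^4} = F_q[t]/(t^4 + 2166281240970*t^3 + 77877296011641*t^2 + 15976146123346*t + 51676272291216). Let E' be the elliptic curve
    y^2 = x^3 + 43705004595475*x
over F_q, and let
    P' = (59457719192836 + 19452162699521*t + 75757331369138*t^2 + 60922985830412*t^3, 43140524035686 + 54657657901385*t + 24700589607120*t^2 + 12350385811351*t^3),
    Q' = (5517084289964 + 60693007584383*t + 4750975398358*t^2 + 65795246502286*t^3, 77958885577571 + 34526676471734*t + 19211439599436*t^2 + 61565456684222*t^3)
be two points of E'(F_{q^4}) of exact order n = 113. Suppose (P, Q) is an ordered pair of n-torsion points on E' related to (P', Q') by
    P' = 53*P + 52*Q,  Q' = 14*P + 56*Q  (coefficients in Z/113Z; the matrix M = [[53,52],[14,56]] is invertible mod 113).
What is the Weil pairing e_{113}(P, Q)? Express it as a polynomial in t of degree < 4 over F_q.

Under M = [[53,52],[14,56]] in GL_2(Z/113), e_{113}(P',Q') = e_{113}(P,Q)^(53*56-52*14 mod 113).
So e_{113}(P,Q) = e_{113}(P',Q')^{96}, since 93*96 = 1 mod 113.
n = 113 = (1110001)_2 (7 bits, wt 4); accumulate f_{113,P'}(Q'+S)/f_{113,P'}(S) along the 6-step ladder.
f_P(D_Q)/f_Q(D_P) = 46100608887162 + 28668444792408*t + 44389370068128*t^2 + 24629063862588*t^3.
Hence e(P,Q) = 67277587354418 + 52086548368683*t + 2485627860000*t^2 + 55301955711059*t^3 in F_{80922612924493^4}^*.

67277587354418 + 52086548368683*t + 2485627860000*t^2 + 55301955711059*t^3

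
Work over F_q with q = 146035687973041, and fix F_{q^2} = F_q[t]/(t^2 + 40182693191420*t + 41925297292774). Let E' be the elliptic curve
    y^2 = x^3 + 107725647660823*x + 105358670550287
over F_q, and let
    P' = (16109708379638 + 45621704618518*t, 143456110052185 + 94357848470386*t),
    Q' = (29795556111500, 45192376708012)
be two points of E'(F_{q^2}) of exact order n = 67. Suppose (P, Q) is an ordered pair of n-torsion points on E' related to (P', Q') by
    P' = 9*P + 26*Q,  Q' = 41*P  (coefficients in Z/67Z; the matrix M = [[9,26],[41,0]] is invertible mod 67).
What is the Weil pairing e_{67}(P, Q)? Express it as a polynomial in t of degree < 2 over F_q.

82204993054553 + 90326886978920*t

Alternating bilinearity on E[67] (values in mu_{67} in F_{146035687973041^2}) gives e(P',Q') = e(P,Q)^det(M).
So e_{67}(P,Q) = e_{67}(P',Q')^{56}, since 6*56 = 1 mod 67.
Run Miller on y^2=x^3+107725647660823*x+105358670550287 over F_{146035687973041}: ladder 1000011 (7 bits); e = f_P(D_Q)/f_Q(D_P).
f_P(D_Q)/f_Q(D_P) = 133684166135101 + 33335750796552*t.
Raise to 56: e(P,Q) = 82204993054553 + 90326886978920*t in mu_{67}.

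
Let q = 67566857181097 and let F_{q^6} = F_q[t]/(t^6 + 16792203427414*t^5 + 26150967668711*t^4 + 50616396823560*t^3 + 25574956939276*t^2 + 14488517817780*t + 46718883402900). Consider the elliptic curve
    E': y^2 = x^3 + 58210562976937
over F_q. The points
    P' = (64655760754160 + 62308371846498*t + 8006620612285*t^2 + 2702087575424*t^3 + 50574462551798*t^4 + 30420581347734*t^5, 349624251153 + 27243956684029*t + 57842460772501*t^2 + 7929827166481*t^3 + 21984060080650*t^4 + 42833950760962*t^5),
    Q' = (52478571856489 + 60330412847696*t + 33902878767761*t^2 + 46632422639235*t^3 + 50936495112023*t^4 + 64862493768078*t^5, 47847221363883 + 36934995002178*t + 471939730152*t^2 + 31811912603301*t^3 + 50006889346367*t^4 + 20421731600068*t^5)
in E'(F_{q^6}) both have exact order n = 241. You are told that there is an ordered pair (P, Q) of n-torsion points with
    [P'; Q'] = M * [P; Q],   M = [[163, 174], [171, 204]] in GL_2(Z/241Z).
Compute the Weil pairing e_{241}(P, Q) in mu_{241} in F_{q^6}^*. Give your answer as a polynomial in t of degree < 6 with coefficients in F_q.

The 241-Weil pairing on E[241] over F_{67566857181097} is alternating-bilinear: e_{241}(P',Q') = e_{241}(P,Q)^det(M).
Hence e(P,Q) = e(P',Q')^{138} where 138 = 124^{-1} mod 241.
Run Miller on y^2=x^3+58210562976937 over F_{67566857181097}: ladder 11110001 (8 bits); e = f_P(D_Q)/f_Q(D_P).
Result: e(P',Q') = 54984260745737 + 23043599795586*t + 65499637823060*t^2 + 53833200145132*t^3 + 29240075484355*t^4 + 37907562585054*t^5.
(54984260745737 + 23043599795586*t + 65499637823060*t^2 + 53833200145132*t^3 + 29240075484355*t^4 + 37907562585054*t^5)^{138} mod (67566857181097,f) = 52640941626193 + 33213480705996*t + 54752468575266*t^2 + 66859467895266*t^3 + 14813785741155*t^4 + 32953904874784*t^5.

52640941626193 + 33213480705996*t + 54752468575266*t^2 + 66859467895266*t^3 + 14813785741155*t^4 + 32953904874784*t^5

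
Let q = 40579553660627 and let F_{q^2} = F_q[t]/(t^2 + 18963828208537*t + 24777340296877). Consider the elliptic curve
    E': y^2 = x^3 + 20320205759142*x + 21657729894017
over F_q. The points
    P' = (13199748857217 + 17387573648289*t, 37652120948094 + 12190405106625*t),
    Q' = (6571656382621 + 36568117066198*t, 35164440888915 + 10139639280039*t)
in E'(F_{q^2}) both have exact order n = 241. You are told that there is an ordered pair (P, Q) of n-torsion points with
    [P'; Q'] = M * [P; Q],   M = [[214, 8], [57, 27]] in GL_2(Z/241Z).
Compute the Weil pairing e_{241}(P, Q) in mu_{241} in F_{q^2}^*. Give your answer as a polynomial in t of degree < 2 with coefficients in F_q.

Since e_{241}(P,P)=e_{241}(Q,Q)=1 and e_{241}(Q,P)=e_{241}(P,Q)^{-1}, expanding e_{241}(214*P + 8*Q,57*P + 27*Q) leaves e(P,Q)^det(M).
Hence e(P,Q) = e(P',Q')^{229} where 229 = 20^{-1} mod 241.
Run Miller on y^2=x^3+20320205759142*x+21657729894017 over F_{40579553660627}: ladder 11110001 (8 bits); e = f_P(D_Q)/f_Q(D_P).
Result: e(P',Q') = 4238706250072 + 21055406361450*t.
e_{241}(P,Q) = (4238706250072 + 21055406361450*t)^{229} = 3560301677181 + 6844529286935*t.

3560301677181 + 6844529286935*t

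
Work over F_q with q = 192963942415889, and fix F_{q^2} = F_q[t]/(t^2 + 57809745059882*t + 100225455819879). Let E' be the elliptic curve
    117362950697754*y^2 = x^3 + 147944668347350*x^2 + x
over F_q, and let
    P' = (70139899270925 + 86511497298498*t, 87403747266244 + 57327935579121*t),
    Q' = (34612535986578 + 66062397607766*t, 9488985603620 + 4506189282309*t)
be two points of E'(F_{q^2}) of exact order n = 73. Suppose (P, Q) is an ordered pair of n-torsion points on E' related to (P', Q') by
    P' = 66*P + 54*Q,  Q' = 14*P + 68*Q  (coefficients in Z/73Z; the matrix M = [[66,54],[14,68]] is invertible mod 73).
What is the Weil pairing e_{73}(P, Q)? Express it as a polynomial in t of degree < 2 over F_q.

35344086059372 + 184626963887797*t

Under M = [[66,54],[14,68]] in GL_2(Z/73), e_{73}(P',Q') = e_{73}(P,Q)^(66*68-54*14 mod 73).
det(M) mod 73 = 9; its inverse in (Z/73)^* is 65 (check: 9*65 mod 73 = 1).
Montgomery->Weierstrass: x_W = 7824950493022*x+174104548017628, y_W=7824950493022*y on F_{192963942415889}; lands on y^2=x^3+47811410581529*x+183472932351999.
n = 73 = (1001001)_2 (7 bits, wt 3); accumulate f_{73,P'}(Q'+S)/f_{73,P'}(S) along the 6-step ladder.
Result: e(P',Q') = 126427360015030 + 185107356049949*t.
Finally e_{73}(P,Q) = 35344086059372 + 184626963887797*t.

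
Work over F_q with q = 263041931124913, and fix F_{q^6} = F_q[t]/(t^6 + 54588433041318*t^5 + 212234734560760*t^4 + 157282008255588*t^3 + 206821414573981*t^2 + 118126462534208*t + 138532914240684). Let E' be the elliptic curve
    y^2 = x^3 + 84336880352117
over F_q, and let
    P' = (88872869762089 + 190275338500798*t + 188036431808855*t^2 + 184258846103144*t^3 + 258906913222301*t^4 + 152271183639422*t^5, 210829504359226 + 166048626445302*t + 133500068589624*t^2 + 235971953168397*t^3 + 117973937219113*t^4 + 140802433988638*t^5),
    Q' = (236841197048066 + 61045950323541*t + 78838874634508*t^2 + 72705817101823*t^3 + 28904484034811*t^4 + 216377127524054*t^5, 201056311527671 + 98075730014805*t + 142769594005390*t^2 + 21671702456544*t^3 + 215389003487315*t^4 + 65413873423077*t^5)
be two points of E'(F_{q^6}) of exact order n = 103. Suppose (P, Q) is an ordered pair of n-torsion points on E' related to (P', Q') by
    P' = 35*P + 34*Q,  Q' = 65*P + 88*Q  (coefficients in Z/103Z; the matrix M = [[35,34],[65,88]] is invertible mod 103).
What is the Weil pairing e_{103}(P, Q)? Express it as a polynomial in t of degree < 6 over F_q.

Alternating bilinearity on E[103] (values in mu_{103} in F_{263041931124913^6}) gives e(P',Q') = e(P,Q)^det(M).
35*88 - 34*65 = 870; reduced mod 103: det = 46, inverse 56.
Run Miller on y^2=x^3+84336880352117 over F_{263041931124913}: ladder 1100111 (7 bits); e = f_P(D_Q)/f_Q(D_P).
f_P(D_Q)/f_Q(D_P) = 86742144835803 + 158063706580758*t + 235671160224917*t^2 + 245763652415227*t^3 + 47347255938175*t^4 + 93764988219086*t^5.
Raise to 56: e(P,Q) = 221109324392451 + 96655732339366*t + 34666602888088*t^2 + 72801347543785*t^3 + 76825314709017*t^4 + 141146814206604*t^5 in mu_{103}.

221109324392451 + 96655732339366*t + 34666602888088*t^2 + 72801347543785*t^3 + 76825314709017*t^4 + 141146814206604*t^5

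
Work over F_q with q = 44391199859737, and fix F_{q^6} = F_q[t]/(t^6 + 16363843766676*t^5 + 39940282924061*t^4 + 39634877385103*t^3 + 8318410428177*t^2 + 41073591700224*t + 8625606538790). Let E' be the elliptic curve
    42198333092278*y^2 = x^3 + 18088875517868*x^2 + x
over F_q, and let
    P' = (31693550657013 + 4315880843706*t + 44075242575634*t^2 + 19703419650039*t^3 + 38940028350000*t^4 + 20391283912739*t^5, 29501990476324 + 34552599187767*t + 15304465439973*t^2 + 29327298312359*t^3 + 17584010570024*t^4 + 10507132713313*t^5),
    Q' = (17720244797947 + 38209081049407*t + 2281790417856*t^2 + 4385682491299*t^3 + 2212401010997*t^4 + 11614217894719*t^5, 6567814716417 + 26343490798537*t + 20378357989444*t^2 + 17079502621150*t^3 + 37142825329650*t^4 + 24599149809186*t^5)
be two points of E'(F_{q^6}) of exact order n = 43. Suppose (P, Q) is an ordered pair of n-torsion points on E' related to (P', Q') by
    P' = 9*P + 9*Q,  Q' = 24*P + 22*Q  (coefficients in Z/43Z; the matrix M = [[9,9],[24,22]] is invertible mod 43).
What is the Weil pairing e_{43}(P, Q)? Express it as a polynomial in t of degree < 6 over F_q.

Alternating bilinearity on E[43] (values in mu_{43} in F_{44391199859737^6}) gives e(P',Q') = e(P,Q)^det(M).
Inverting 25 mod 43: 31. Thus e_{43}(P,Q) = e(P',Q')^{31}.
(x,y)|->(2668515303534x+12097712426424,2668515303534y) sends E' to y^2=x^3+7381664075599*x+41686220305709.
n = 43 = (101011)_2 (6 bits, wt 4); accumulate f_{43,P'}(Q'+S)/f_{43,P'}(S) along the 5-step ladder.
So e_{43}(P',Q') = 18378149326862 + 30200569464265*t + 31500231694441*t^2 + 4363083137050*t^3 + 23516912922838*t^4 + 33496076258623*t^5.
Raise to 31: e(P,Q) = 14807827000263 + 19458899808639*t + 42052732989825*t^2 + 11848017964879*t^3 + 13524625760813*t^4 + 28500852232147*t^5 in mu_{43}.

14807827000263 + 19458899808639*t + 42052732989825*t^2 + 11848017964879*t^3 + 13524625760813*t^4 + 28500852232147*t^5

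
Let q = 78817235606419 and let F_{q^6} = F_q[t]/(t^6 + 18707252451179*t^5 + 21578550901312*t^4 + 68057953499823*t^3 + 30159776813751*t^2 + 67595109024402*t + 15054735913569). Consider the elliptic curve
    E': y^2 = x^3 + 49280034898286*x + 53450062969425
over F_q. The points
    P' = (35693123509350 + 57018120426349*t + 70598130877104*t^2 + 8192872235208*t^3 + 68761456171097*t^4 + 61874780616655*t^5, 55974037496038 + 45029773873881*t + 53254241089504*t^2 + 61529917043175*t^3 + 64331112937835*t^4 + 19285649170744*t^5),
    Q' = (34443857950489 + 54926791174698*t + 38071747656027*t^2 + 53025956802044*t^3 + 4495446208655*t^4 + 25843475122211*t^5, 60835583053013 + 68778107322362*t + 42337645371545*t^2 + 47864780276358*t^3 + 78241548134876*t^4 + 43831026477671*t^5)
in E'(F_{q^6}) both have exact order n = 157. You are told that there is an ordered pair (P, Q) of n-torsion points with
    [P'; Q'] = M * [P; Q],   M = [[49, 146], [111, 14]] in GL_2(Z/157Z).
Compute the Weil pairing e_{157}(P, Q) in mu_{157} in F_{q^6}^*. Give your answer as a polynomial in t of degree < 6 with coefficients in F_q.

41452979175035 + 52711249015572*t + 59825514517498*t^2 + 13742146552384*t^3 + 29373128244458*t^4 + 28983847877122*t^5

Under M = [[49,146],[111,14]] in GL_2(Z/157), e_{157}(P',Q') = e_{157}(P,Q)^(49*14-146*111 mod 157).
Inverting 23 mod 157: 41. Thus e_{157}(P,Q) = e(P',Q')^{41}.
n = 157 = (10011101)_2 (8 bits, wt 5); accumulate f_{157,P'}(Q'+S)/f_{157,P'}(S) along the 7-step ladder.
The quotient is 10592028339855 + 4175061421952*t + 20944833709315*t^2 + 19509444404657*t^3 + 48375360074057*t^4 + 43946894316281*t^5.
Hence e(P,Q) = 41452979175035 + 52711249015572*t + 59825514517498*t^2 + 13742146552384*t^3 + 29373128244458*t^4 + 28983847877122*t^5 in F_{78817235606419^6}^*.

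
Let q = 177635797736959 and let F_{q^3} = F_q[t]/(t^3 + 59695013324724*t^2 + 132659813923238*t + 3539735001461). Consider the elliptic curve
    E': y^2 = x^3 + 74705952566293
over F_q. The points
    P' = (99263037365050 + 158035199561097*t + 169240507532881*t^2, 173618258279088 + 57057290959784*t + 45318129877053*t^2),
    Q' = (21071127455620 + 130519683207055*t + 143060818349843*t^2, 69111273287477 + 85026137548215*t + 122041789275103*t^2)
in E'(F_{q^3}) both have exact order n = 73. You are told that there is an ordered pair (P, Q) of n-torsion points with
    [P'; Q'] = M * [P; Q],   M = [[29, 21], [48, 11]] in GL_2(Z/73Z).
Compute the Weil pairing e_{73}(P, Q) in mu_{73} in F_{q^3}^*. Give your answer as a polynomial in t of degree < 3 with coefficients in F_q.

e_{73}(aP+bQ,cP+dQ) = e_{73}(P,Q)^(ad-bc); with (a,b,c,d)=(29,21,48,11) this gives the det-73 law.
29*11 - 21*48 = -689; reduced mod 73: det = 41, inverse 57.
n = 73 = (1001001)_2 (7 bits, wt 3); accumulate f_{73,P'}(Q'+S)/f_{73,P'}(S) along the 6-step ladder.
So e_{73}(P',Q') = 131882256505194 + 145062067575532*t + 34250938912421*t^2.
Thus e_{73}(P,Q) = 29919376229228 + 74716403110286*t + 22943483610745*t^2.

29919376229228 + 74716403110286*t + 22943483610745*t^2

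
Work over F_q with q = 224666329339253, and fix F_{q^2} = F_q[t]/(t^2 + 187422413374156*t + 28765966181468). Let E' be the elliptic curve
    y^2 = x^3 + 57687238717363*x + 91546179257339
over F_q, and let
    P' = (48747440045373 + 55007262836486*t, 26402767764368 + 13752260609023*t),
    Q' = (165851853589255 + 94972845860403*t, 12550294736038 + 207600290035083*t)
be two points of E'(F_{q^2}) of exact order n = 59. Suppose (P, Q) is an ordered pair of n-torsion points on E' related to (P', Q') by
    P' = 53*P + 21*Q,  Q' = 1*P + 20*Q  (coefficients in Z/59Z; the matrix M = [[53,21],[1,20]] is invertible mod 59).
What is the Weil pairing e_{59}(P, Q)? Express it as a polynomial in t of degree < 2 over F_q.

159334992195400 + 30367888014372*t

Under M = [[53,21],[1,20]] in GL_2(Z/59), e_{59}(P',Q') = e_{59}(P,Q)^(53*20-21*1 mod 59).
Hence e(P,Q) = e(P',Q')^{41} where 41 = 36^{-1} mod 59.
Double-and-add over 111011: 6-1 doublings, 5-1 additions; each step l_{T,T}/v_{2T} or l_{T,P'}/v at Q'+S for random S.
e_{59}(P',Q') = 212490061325911 + 48333014111096*t.
e_{59}(P,Q) = (212490061325911 + 48333014111096*t)^{41} = 159334992195400 + 30367888014372*t.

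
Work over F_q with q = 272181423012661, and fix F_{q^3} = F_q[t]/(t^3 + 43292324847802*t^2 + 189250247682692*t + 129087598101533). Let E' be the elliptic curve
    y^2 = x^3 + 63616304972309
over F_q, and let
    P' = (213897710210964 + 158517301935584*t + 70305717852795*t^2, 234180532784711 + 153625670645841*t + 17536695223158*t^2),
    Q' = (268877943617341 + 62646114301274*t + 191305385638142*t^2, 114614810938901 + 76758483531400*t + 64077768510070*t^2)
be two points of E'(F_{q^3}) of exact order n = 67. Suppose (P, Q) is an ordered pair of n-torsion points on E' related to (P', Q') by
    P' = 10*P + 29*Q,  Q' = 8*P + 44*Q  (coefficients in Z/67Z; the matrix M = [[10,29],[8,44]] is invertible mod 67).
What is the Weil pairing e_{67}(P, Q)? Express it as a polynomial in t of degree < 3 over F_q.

Under M = [[10,29],[8,44]] in GL_2(Z/67), e_{67}(P',Q') = e_{67}(P,Q)^(10*44-29*8 mod 67).
Hence e(P,Q) = e(P',Q')^{48} where 48 = 7^{-1} mod 67.
Double-and-add over 1000011: 7-1 doublings, 3-1 additions; each step l_{T,T}/v_{2T} or l_{T,P'}/v at Q'+S for random S.
The quotient is 3227749251685 + 189889086748822*t + 35079672234240*t^2.
e_{67}(P,Q) = (3227749251685 + 189889086748822*t + 35079672234240*t^2)^{48} = 260091878145817 + 219832534107813*t + 208211610919190*t^2.

260091878145817 + 219832534107813*t + 208211610919190*t^2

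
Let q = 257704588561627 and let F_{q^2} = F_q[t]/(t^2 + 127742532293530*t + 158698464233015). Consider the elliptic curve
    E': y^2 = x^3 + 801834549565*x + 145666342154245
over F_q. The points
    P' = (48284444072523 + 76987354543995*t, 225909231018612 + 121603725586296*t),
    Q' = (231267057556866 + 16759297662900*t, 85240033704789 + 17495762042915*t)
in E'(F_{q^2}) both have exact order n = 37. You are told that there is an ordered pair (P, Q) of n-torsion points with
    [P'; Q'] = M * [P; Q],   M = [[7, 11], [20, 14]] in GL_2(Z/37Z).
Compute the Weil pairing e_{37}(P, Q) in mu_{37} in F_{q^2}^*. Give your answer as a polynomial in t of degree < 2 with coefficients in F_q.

186971157941248 + 218942747337287*t

Since e_{37}(P,P)=e_{37}(Q,Q)=1 and e_{37}(Q,P)=e_{37}(P,Q)^{-1}, expanding e_{37}(7*P + 11*Q,20*P + 14*Q) leaves e(P,Q)^det(M).
Inverting 26 mod 37: 10. Thus e_{37}(P,Q) = e(P',Q')^{10}.
Miller loop for e_{37} over F_{257704588561627^2}: bits of 37 = 100101; 5 double steps + 2 add steps, l/v at each.
e_{37}(P',Q') = 140377412038224 + 166613957819896*t.
e_{37}(P,Q) = (140377412038224 + 166613957819896*t)^{10} = 186971157941248 + 218942747337287*t.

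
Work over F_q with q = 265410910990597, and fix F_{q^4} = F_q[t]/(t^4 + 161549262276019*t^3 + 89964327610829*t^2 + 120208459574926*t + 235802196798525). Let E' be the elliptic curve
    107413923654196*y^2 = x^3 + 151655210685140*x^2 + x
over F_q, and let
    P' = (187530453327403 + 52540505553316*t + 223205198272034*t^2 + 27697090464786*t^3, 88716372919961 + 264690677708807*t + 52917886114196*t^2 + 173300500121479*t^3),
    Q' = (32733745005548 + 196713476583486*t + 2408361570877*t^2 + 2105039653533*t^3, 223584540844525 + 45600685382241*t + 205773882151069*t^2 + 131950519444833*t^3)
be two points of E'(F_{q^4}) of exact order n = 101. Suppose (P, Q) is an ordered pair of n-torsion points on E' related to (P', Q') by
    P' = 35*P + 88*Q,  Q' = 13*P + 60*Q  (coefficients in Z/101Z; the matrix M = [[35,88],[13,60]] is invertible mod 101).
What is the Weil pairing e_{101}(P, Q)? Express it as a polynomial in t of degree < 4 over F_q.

56914632787360 + 75610757313877*t + 221265562937885*t^2 + 252772315477286*t^3

Since e_{101}(P,P)=e_{101}(Q,Q)=1 and e_{101}(Q,P)=e_{101}(P,Q)^{-1}, expanding e_{101}(35*P + 88*Q,13*P + 60*Q) leaves e(P,Q)^det(M).
det(M) mod 101 = 47; its inverse in (Z/101)^* is 43 (check: 47*43 mod 101 = 1).
Undo Montgomery via alpha=117395409374535, beta=47273078980227: (a',b')=(61482579892433,111587109828190) over F_{265410910990597}.
Miller loop for e_{101} over F_{265410910990597^4}: bits of 101 = 1100101; 6 double steps + 3 add steps, l/v at each.
Result: e(P',Q') = 247483202910146 + 191750519659839*t + 256679493851426*t^2 + 144168079194176*t^3.
Finally e_{101}(P,Q) = 56914632787360 + 75610757313877*t + 221265562937885*t^2 + 252772315477286*t^3.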